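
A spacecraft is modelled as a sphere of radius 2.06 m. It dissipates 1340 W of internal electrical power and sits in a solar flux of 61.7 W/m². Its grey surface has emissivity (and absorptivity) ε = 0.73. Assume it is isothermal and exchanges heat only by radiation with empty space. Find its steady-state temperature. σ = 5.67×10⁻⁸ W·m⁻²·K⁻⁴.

T ≈ 172 K

At steady state, absorbed solar power + internal power = radiated power.
Absorbed: α·S·A_cross = 0.73·61.7·13.33 = 600.5 W (cross-section πr²).
Total input = 600.5 + 1340 = 1940 W.
Radiated: εσ·A_surf·T⁴ with A_surf = 4πr² = 53.33 m².
T⁴ = 1940/(0.73·5.67×10⁻⁸·53.33) = 8.791×10⁸ K⁴.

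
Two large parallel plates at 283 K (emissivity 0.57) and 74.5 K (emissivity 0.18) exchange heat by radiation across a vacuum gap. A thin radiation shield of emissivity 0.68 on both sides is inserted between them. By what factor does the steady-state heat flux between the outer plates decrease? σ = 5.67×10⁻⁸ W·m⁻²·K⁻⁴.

Without shield: q₀ = σΔ(T⁴)/(1/ε₁+1/ε₂−1) with denominator 6.310.
With shield the two gaps are in series; the resistances add: (1/ε₁+1/ε_s−1)+(1/ε_s+1/ε₂−1) = 2.225+6.026 = 8.251.
Heat-flux ratio q₀/q = 8.251/6.310.

factor ≈ 1.31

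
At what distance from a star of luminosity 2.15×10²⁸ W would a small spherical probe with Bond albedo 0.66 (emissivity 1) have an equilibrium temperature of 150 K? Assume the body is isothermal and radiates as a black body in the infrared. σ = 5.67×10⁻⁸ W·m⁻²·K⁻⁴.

For an isothermal black-emitting sphere, (1−a)S·πr² = σ·4πr²·T⁴ ⇒ S = 4σT⁴/(1−a).
S = 4·5.67×10⁻⁸·(150)⁴/0.340 = 337.7 W/m².
Flux falls as S = L/(4πd²), so d = √(L/(4πS)) = √(2.15×10²⁸/(4π·337.7)).

d ≈ 2.25×10¹² m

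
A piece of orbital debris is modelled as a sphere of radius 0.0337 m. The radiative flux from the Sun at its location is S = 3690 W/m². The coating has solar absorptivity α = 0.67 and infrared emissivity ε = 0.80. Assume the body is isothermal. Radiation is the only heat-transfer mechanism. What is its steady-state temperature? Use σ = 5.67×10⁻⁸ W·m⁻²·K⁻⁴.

T ≈ 342 K

At equilibrium, absorbed power = emitted power.
Absorbing cross-section = πr² = 0.003568 m²; emitting surface = 4πr² = 0.01427 m² (ratio 4).
αS·A_cross = εσ·A_surf·T⁴  ⇒  T⁴ = αS/(ε·4σ).
T⁴ = 0.670·3690/(0.80·4·5.67×10⁻⁸) = 1.363×10¹⁰ K⁴.
T = (1.363×10¹⁰)^(1/4).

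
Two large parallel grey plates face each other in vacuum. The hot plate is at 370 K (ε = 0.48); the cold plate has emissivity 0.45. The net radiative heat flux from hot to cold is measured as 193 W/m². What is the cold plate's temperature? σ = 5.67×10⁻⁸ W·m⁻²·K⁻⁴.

T₂ ≈ 294 K

q = σ(T₁⁴ − T₂⁴)/(1/ε₁ + 1/ε₂ − 1); denominator = 3.306.
T₂⁴ = T₁⁴ − q·(1/ε₁+1/ε₂−1)/σ = 1.874×10¹⁰ − 193·3.306/5.67×10⁻⁸
    = 7.490×10⁹ K⁴.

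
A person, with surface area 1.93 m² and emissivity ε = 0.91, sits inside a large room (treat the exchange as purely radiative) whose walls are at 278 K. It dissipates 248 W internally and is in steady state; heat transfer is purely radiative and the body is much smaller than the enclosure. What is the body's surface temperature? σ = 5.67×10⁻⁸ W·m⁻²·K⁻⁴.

T ≈ 303 K

For a small grey body in a large enclosure, net radiated power = εσA(T⁴ − T_w⁴).
Steady state: P = εσA(T⁴ − T_w⁴) with A = 1.93 m².
T⁴ = P/(εσA) + T_w⁴ = 248/(0.91·5.67×10⁻⁸·1.930) + (278)⁴
    = 2.490×10⁹ + 5.973×10⁹ = 8.463×10⁹ K⁴.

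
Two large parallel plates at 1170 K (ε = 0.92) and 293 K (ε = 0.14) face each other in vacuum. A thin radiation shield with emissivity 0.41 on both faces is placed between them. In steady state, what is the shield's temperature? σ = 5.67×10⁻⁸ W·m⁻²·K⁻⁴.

T_s ≈ 1100 K

In steady state the net flux on the hot side equals that on the cold side.
σ(T₁⁴−T_s⁴)/D₁ = σ(T_s⁴−T₂⁴)/D₂, with D₁ = 1/ε₁+1/ε_s−1 = 2.526, D₂ = 1/ε_s+1/ε₂−1 = 8.582.
Solve for T_s⁴: T_s⁴ = (D₂·T₁⁴ + D₁·T₂⁴)/(D₁+D₂) = 1.449×10¹² K⁴.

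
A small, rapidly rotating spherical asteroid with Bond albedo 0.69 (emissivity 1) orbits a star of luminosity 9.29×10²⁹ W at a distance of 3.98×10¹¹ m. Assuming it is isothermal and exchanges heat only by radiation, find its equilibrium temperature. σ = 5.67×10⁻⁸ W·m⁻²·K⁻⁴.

First find the stellar flux at distance d: S = L/(4πd²) = 9.29×10²⁹/(4π·(3.98×10¹¹)²) = 4.667×10⁵ W/m².
For an isothermal sphere, absorbed (1−a)S·πr² = emitted σ·4πr²·T⁴, so T⁴ = (1−a)S/(4σ).
T⁴ = 0.310·4.667×10⁵/(4·5.67×10⁻⁸) = 6.379×10¹¹ K⁴.

T ≈ 894 K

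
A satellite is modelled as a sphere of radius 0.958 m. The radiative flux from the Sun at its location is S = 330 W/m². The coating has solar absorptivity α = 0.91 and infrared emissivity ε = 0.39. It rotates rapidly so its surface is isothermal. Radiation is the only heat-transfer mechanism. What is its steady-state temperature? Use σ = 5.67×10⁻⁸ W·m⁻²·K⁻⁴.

At equilibrium, absorbed power = emitted power.
Absorbing cross-section = πr² = 2.883 m²; emitting surface = 4πr² = 11.53 m² (ratio 4).
αS·A_cross = εσ·A_surf·T⁴  ⇒  T⁴ = αS/(ε·4σ).
T⁴ = 0.910·330/(0.39·4·5.67×10⁻⁸) = 3.395×10⁹ K⁴.
T = (3.395×10⁹)^(1/4).

T ≈ 241 K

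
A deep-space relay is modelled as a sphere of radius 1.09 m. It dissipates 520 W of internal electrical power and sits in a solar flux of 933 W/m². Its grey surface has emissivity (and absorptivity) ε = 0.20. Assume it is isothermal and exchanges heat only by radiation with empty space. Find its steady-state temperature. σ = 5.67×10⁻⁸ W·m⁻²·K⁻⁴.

T ≈ 291 K

At steady state, absorbed solar power + internal power = radiated power.
Absorbed: α·S·A_cross = 0.20·933·3.733 = 696.5 W (cross-section πr²).
Total input = 696.5 + 520 = 1216 W.
Radiated: εσ·A_surf·T⁴ with A_surf = 4πr² = 14.93 m².
T⁴ = 1216/(0.20·5.67×10⁻⁸·14.93) = 7.185×10⁹ K⁴.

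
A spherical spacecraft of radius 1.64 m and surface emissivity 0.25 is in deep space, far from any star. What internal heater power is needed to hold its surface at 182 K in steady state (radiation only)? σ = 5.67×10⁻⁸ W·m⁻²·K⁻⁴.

P = εσ·4πr²·T⁴.
4πr² = 33.80 m²; T⁴ = 1.097×10⁹ K⁴.
P = 0.25·5.67×10⁻⁸·33.80·1.097×10⁹.

P ≈ 526 W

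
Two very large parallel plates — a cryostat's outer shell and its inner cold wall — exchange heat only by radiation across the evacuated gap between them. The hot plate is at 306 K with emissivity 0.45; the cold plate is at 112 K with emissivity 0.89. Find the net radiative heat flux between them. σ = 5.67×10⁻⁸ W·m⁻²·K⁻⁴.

q ≈ 208 W/m²

For two infinite grey parallel plates, q = σ(T₁⁴ − T₂⁴)/(1/ε₁ + 1/ε₂ − 1).
T₁⁴ − T₂⁴ = 8.768×10⁹ − 1.574×10⁸ = 8.610×10⁹ K⁴.
1/ε₁ + 1/ε₂ − 1 = 2.222 + 1.124 − 1 = 2.346.
q = 5.67×10⁻⁸ × 8.610×10⁹ / 2.346.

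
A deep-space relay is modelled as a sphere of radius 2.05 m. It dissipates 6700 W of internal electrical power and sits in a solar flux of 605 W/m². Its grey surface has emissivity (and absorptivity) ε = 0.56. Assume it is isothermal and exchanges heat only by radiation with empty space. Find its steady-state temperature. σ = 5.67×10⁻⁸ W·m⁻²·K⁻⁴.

T ≈ 286 K

At steady state, absorbed solar power + internal power = radiated power.
Absorbed: α·S·A_cross = 0.56·605·13.20 = 4473 W (cross-section πr²).
Total input = 4473 + 6700 = 11170 W.
Radiated: εσ·A_surf·T⁴ with A_surf = 4πr² = 52.81 m².
T⁴ = 11170/(0.56·5.67×10⁻⁸·52.81) = 6.663×10⁹ K⁴.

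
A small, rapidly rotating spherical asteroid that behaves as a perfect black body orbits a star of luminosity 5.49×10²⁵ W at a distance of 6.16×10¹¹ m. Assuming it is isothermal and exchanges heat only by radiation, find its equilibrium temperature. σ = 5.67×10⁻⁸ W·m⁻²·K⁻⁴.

T ≈ 84.4 K

First find the stellar flux at distance d: S = L/(4πd²) = 5.49×10²⁵/(4π·(6.16×10¹¹)²) = 11.51 W/m².
For an isothermal sphere, absorbed (1−a)S·πr² = emitted σ·4πr²·T⁴, so T⁴ = (1−a)S/(4σ).
T⁴ = 1.00·11.51/(4·5.67×10⁻⁸) = 5.076×10⁷ K⁴.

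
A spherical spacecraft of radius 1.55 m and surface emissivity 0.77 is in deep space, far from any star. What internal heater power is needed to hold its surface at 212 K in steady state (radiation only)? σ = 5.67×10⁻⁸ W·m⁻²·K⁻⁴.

P ≈ 2660 W

P = εσ·4πr²·T⁴.
4πr² = 30.19 m²; T⁴ = 2.020×10⁹ K⁴.
P = 0.77·5.67×10⁻⁸·30.19·2.020×10⁹.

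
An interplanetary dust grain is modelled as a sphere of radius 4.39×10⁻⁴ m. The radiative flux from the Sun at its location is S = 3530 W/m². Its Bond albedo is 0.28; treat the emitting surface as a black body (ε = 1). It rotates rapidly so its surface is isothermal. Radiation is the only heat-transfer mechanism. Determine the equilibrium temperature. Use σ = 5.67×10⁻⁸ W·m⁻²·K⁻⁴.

At equilibrium, absorbed power = emitted power.
Absorbing cross-section = πr² = 6.055×10⁻⁷ m²; emitting surface = 4πr² = 2.422×10⁻⁶ m² (ratio 4).
(1−a)S·A_cross = εσ·A_surf·T⁴  ⇒  T⁴ = (1−a)S/(4σ).
T⁴ = 0.720·3530/(4·5.67×10⁻⁸) = 1.121×10¹⁰ K⁴.
T = (1.121×10¹⁰)^(1/4).

T ≈ 325 K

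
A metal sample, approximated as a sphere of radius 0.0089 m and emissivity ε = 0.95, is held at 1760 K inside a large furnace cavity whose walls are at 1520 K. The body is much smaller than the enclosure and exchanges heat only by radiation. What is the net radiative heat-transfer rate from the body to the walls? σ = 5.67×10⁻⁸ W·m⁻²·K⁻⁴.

P_net ≈ 228 W

For a small grey body in a large enclosure: P_net = εσA(T_body⁴ − T_wall⁴).
A = 4πr² = 9.954×10⁻⁴ m²; T_body⁴ − T_wall⁴ = 9.595×10¹² − 5.338×10¹² = 4.257×10¹² K⁴.
|P_net| = 0.95·5.67×10⁻⁸·9.954×10⁻⁴·4.257×10¹².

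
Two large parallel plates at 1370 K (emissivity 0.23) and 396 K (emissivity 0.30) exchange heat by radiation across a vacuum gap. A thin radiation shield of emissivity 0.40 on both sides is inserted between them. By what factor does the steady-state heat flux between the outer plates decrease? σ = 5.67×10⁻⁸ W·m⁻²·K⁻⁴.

Without shield: q₀ = σΔ(T⁴)/(1/ε₁+1/ε₂−1) with denominator 6.681.
With shield the two gaps are in series; the resistances add: (1/ε₁+1/ε_s−1)+(1/ε_s+1/ε₂−1) = 5.848+4.833 = 10.68.
Heat-flux ratio q₀/q = 10.68/6.681.

factor ≈ 1.60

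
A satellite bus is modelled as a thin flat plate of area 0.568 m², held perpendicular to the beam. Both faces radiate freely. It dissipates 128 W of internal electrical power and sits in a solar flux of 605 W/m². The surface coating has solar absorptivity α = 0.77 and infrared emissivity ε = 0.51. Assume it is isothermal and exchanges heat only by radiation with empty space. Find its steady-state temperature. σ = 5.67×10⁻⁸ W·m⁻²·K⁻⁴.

At steady state, absorbed solar power + internal power = radiated power.
Absorbed: α·S·A_cross = 0.77·605·0.5680 = 264.6 W (cross-section A).
Total input = 264.6 + 128 = 392.6 W.
Radiated: εσ·A_surf·T⁴ with A_surf = 2A = 1.136 m².
T⁴ = 392.6/(0.51·5.67×10⁻⁸·1.136) = 1.195×10¹⁰ K⁴.

T ≈ 331 K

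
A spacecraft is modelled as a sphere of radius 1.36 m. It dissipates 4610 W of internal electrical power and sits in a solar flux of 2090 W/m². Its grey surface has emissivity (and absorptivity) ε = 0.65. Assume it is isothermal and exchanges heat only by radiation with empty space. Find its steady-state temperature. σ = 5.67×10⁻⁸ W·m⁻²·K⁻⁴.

At steady state, absorbed solar power + internal power = radiated power.
Absorbed: α·S·A_cross = 0.65·2090·5.811 = 7894 W (cross-section πr²).
Total input = 7894 + 4610 = 12500 W.
Radiated: εσ·A_surf·T⁴ with A_surf = 4πr² = 23.24 m².
T⁴ = 12500/(0.65·5.67×10⁻⁸·23.24) = 1.460×10¹⁰ K⁴.

T ≈ 348 K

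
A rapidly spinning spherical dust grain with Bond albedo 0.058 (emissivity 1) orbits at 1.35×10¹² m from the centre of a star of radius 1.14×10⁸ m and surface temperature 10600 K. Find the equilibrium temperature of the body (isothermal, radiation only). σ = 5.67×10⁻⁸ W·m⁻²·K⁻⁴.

T ≈ 67.9 K

The star's surface emits σT_*⁴; at distance d the flux is S = σT_*⁴(R_*/d)².
S = 5.67×10⁻⁸·(10600)⁴·(1.14×10⁸/1.35×10¹²)² = 5.104 W/m².
For an isothermal sphere T⁴ = (1−a)S/(4σ) = 2.120×10⁷ K⁴.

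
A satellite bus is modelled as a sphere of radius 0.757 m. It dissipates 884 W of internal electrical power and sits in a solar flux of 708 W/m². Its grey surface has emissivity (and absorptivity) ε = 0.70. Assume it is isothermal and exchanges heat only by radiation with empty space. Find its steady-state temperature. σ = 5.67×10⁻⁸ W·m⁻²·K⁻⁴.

T ≈ 281 K

At steady state, absorbed solar power + internal power = radiated power.
Absorbed: α·S·A_cross = 0.70·708·1.800 = 892.2 W (cross-section πr²).
Total input = 892.2 + 884 = 1776 W.
Radiated: εσ·A_surf·T⁴ with A_surf = 4πr² = 7.201 m².
T⁴ = 1776/(0.70·5.67×10⁻⁸·7.201) = 6.215×10⁹ K⁴.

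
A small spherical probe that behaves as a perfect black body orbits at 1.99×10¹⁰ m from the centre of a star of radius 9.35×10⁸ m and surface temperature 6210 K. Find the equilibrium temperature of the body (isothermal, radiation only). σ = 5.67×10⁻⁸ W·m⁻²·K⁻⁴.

The star's surface emits σT_*⁴; at distance d the flux is S = σT_*⁴(R_*/d)².
S = 5.67×10⁻⁸·(6210)⁴·(9.35×10⁸/1.99×10¹⁰)² = 1.862×10⁵ W/m².
For an isothermal sphere T⁴ = (1−a)S/(4σ) = 8.208×10¹¹ K⁴.

T ≈ 952 K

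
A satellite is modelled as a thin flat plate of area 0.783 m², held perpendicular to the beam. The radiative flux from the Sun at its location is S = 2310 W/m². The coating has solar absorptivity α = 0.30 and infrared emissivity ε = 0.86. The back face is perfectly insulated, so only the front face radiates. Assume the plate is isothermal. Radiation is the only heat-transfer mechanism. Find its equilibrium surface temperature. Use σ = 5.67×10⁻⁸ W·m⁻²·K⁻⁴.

At equilibrium, absorbed power = emitted power.
Absorbing cross-section = A = 0.7830 m²; emitting surface = A = 0.7830 m² (ratio 1).
αS·A_cross = εσ·A_surf·T⁴  ⇒  T⁴ = αS/(ε·1σ).
T⁴ = 0.300·2310/(0.86·1·5.67×10⁻⁸) = 1.421×10¹⁰ K⁴.
T = (1.421×10¹⁰)^(1/4).

T ≈ 345 K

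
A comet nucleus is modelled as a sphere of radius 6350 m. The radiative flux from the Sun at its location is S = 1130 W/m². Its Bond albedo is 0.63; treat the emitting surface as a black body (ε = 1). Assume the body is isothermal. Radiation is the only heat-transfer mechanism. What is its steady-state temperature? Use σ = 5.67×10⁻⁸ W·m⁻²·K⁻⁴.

At equilibrium, absorbed power = emitted power.
Absorbing cross-section = πr² = 1.267×10⁸ m²; emitting surface = 4πr² = 5.067×10⁸ m² (ratio 4).
(1−a)S·A_cross = εσ·A_surf·T⁴  ⇒  T⁴ = (1−a)S/(4σ).
T⁴ = 0.370·1130/(4·5.67×10⁻⁸) = 1.843×10⁹ K⁴.
T = (1.843×10⁹)^(1/4).

T ≈ 207 K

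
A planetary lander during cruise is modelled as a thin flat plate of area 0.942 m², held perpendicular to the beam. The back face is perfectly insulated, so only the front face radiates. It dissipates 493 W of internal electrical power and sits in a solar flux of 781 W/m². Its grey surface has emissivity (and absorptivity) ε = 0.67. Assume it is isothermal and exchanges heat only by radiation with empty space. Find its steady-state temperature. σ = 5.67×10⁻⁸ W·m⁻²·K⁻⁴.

T ≈ 407 K

At steady state, absorbed solar power + internal power = radiated power.
Absorbed: α·S·A_cross = 0.67·781·0.9420 = 492.9 W (cross-section A).
Total input = 492.9 + 493 = 985.9 W.
Radiated: εσ·A_surf·T⁴ with A_surf = A = 0.9420 m².
T⁴ = 985.9/(0.67·5.67×10⁻⁸·0.9420) = 2.755×10¹⁰ K⁴.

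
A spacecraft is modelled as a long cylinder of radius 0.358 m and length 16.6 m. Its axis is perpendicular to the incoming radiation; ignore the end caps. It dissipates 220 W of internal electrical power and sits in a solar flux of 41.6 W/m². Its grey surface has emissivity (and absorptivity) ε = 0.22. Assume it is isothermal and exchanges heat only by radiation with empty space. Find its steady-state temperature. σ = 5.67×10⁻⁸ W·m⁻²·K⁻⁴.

At steady state, absorbed solar power + internal power = radiated power.
Absorbed: α·S·A_cross = 0.22·41.6·11.89 = 108.8 W (cross-section 2rL).
Total input = 108.8 + 220 = 328.8 W.
Radiated: εσ·A_surf·T⁴ with A_surf = 2πrL = 37.34 m².
T⁴ = 328.8/(0.22·5.67×10⁻⁸·37.34) = 7.059×10⁸ K⁴.

T ≈ 163 K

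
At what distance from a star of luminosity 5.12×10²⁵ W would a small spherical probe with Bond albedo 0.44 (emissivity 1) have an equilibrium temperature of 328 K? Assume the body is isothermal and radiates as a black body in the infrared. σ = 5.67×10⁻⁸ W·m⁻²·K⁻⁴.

d ≈ 2.95×10¹⁰ m

For an isothermal black-emitting sphere, (1−a)S·πr² = σ·4πr²·T⁴ ⇒ S = 4σT⁴/(1−a).
S = 4·5.67×10⁻⁸·(328)⁴/0.560 = 4688 W/m².
Flux falls as S = L/(4πd²), so d = √(L/(4πS)) = √(5.12×10²⁵/(4π·4688)).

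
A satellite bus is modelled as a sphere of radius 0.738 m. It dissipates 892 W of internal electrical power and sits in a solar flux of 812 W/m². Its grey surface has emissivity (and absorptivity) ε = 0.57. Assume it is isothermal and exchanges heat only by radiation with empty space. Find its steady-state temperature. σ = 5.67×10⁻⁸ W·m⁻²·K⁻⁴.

At steady state, absorbed solar power + internal power = radiated power.
Absorbed: α·S·A_cross = 0.57·812·1.711 = 791.9 W (cross-section πr²).
Total input = 791.9 + 892 = 1684 W.
Radiated: εσ·A_surf·T⁴ with A_surf = 4πr² = 6.844 m².
T⁴ = 1684/(0.57·5.67×10⁻⁸·6.844) = 7.613×10⁹ K⁴.

T ≈ 295 K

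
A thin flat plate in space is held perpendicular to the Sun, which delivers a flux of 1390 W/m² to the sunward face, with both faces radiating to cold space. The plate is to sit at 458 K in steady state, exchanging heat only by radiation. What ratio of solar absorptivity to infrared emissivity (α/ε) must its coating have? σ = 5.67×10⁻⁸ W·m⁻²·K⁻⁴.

Balance: αS·A = εσ·2A·T⁴ ⇒ α/ε = 2σT⁴/S.
α/ε = 2·5.67×10⁻⁸·(458)⁴/1390 = 2·5.67×10⁻⁸·4.400×10¹⁰/1390.

α/ε ≈ 3.59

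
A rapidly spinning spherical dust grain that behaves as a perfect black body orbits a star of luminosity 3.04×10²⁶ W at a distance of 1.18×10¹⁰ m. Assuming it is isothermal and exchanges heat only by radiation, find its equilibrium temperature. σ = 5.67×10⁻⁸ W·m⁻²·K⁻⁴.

First find the stellar flux at distance d: S = L/(4πd²) = 3.04×10²⁶/(4π·(1.18×10¹⁰)²) = 1.737×10⁵ W/m².
For an isothermal sphere, absorbed (1−a)S·πr² = emitted σ·4πr²·T⁴, so T⁴ = (1−a)S/(4σ).
T⁴ = 1.00·1.737×10⁵/(4·5.67×10⁻⁸) = 7.660×10¹¹ K⁴.

T ≈ 936 K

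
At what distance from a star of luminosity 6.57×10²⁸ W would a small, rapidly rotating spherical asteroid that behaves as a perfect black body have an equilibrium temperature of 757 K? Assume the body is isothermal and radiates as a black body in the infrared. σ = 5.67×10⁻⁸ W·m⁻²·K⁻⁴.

d ≈ 2.65×10¹¹ m

For an isothermal black-emitting sphere, (1−a)S·πr² = σ·4πr²·T⁴ ⇒ S = 4σT⁴/(1−a).
S = 4·5.67×10⁻⁸·(757)⁴/1.00 = 74480 W/m².
Flux falls as S = L/(4πd²), so d = √(L/(4πS)) = √(6.57×10²⁸/(4π·74480)).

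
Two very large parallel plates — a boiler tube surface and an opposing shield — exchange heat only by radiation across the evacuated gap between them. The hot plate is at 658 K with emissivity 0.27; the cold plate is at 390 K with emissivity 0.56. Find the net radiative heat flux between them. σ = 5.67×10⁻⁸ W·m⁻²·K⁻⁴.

For two infinite grey parallel plates, q = σ(T₁⁴ − T₂⁴)/(1/ε₁ + 1/ε₂ − 1).
T₁⁴ − T₂⁴ = 1.875×10¹¹ − 2.313×10¹⁰ = 1.643×10¹¹ K⁴.
1/ε₁ + 1/ε₂ − 1 = 3.704 + 1.786 − 1 = 4.489.
q = 5.67×10⁻⁸ × 1.643×10¹¹ / 4.489.

q ≈ 2080 W/m²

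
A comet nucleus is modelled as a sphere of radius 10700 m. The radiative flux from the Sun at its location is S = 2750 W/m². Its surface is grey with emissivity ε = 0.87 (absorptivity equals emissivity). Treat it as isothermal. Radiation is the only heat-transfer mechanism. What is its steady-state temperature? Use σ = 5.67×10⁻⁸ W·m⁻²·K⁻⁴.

T ≈ 332 K

At equilibrium, absorbed power = emitted power.
Absorbing cross-section = πr² = 3.597×10⁸ m²; emitting surface = 4πr² = 1.439×10⁹ m² (ratio 4).
εS·A_cross = εσ·A_surf·T⁴  ⇒  T⁴ = S/(4σ)   (ε cancels).
T⁴ = 2750/(4·5.67×10⁻⁸) = 1.213×10¹⁰ K⁴.
T = (1.213×10¹⁰)^(1/4).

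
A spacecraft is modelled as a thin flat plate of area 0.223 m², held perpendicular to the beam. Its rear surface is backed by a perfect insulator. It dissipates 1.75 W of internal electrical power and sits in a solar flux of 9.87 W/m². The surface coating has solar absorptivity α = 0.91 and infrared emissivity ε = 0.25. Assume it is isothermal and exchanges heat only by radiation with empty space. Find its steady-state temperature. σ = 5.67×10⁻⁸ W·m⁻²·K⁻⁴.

At steady state, absorbed solar power + internal power = radiated power.
Absorbed: α·S·A_cross = 0.91·9.87·0.2230 = 2.003 W (cross-section A).
Total input = 2.003 + 1.75 = 3.753 W.
Radiated: εσ·A_surf·T⁴ with A_surf = A = 0.2230 m².
T⁴ = 3.753/(0.25·5.67×10⁻⁸·0.2230) = 1.187×10⁹ K⁴.

T ≈ 186 K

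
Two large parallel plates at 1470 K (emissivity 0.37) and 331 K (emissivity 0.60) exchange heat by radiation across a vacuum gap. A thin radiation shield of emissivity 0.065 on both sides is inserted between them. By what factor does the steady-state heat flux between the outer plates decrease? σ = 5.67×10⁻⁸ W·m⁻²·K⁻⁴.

factor ≈ 9.84

Without shield: q₀ = σΔ(T⁴)/(1/ε₁+1/ε₂−1) with denominator 3.369.
With shield the two gaps are in series; the resistances add: (1/ε₁+1/ε_s−1)+(1/ε_s+1/ε₂−1) = 17.09+16.05 = 33.14.
Heat-flux ratio q₀/q = 33.14/3.369.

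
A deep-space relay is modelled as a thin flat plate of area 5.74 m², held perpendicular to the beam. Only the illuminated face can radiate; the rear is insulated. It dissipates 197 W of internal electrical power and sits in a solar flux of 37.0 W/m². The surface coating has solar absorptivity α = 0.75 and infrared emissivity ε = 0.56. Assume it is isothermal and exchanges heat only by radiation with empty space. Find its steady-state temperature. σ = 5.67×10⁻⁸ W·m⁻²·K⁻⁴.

At steady state, absorbed solar power + internal power = radiated power.
Absorbed: α·S·A_cross = 0.75·37.0·5.740 = 159.3 W (cross-section A).
Total input = 159.3 + 197 = 356.3 W.
Radiated: εσ·A_surf·T⁴ with A_surf = A = 5.740 m².
T⁴ = 356.3/(0.56·5.67×10⁻⁸·5.740) = 1.955×10⁹ K⁴.

T ≈ 210 K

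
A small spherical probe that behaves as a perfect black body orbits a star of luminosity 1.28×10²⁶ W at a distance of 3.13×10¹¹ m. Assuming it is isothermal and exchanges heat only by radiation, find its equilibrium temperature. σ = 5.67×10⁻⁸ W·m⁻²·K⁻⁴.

First find the stellar flux at distance d: S = L/(4πd²) = 1.28×10²⁶/(4π·(3.13×10¹¹)²) = 104.0 W/m².
For an isothermal sphere, absorbed (1−a)S·πr² = emitted σ·4πr²·T⁴, so T⁴ = (1−a)S/(4σ).
T⁴ = 1.00·104.0/(4·5.67×10⁻⁸) = 4.584×10⁸ K⁴.

T ≈ 146 K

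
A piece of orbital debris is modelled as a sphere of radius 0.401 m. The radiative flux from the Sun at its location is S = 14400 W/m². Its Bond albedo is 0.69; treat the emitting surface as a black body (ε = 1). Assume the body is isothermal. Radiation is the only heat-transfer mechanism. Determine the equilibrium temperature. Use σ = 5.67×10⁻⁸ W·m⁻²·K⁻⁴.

T ≈ 375 K

At equilibrium, absorbed power = emitted power.
Absorbing cross-section = πr² = 0.5052 m²; emitting surface = 4πr² = 2.021 m² (ratio 4).
(1−a)S·A_cross = εσ·A_surf·T⁴  ⇒  T⁴ = (1−a)S/(4σ).
T⁴ = 0.310·14400/(4·5.67×10⁻⁸) = 1.968×10¹⁰ K⁴.
T = (1.968×10¹⁰)^(1/4).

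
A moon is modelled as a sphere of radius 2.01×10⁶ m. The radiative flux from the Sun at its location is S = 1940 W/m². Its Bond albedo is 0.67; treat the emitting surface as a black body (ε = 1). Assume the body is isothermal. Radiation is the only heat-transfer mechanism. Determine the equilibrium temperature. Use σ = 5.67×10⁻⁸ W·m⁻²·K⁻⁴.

At equilibrium, absorbed power = emitted power.
Absorbing cross-section = πr² = 1.269×10¹³ m²; emitting surface = 4πr² = 5.077×10¹³ m² (ratio 4).
(1−a)S·A_cross = εσ·A_surf·T⁴  ⇒  T⁴ = (1−a)S/(4σ).
T⁴ = 0.330·1940/(4·5.67×10⁻⁸) = 2.823×10⁹ K⁴.
T = (2.823×10⁹)^(1/4).

T ≈ 230 K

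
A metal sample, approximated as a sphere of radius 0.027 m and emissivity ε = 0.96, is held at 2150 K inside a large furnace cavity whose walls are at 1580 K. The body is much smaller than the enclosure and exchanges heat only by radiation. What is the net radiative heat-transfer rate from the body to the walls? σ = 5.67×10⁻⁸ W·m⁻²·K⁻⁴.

P_net ≈ 7550 W

For a small grey body in a large enclosure: P_net = εσA(T_body⁴ − T_wall⁴).
A = 4πr² = 0.009161 m²; T_body⁴ − T_wall⁴ = 2.137×10¹³ − 6.232×10¹² = 1.514×10¹³ K⁴.
|P_net| = 0.96·5.67×10⁻⁸·0.009161·1.514×10¹³.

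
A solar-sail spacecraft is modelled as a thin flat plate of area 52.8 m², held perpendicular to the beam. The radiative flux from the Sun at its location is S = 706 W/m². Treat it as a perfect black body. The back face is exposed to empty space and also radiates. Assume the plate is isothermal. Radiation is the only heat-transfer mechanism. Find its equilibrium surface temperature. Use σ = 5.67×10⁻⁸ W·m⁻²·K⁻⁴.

At equilibrium, absorbed power = emitted power.
Absorbing cross-section = A = 52.80 m²; emitting surface = 2A = 105.6 m² (ratio 2).
S·A_cross = εσ·A_surf·T⁴  ⇒  T⁴ = S/(2σ).
T⁴ = 1.00·706/(2·5.67×10⁻⁸) = 6.226×10⁹ K⁴.
T = (6.226×10⁹)^(1/4).

T ≈ 281 K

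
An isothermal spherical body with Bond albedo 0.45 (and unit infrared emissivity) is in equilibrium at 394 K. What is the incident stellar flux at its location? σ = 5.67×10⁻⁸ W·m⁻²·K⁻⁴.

S ≈ 9940 W/m²

(1−a)S·πr² = σ·4πr²·T⁴ ⇒ S = 4σT⁴/(1−a).
S = 4·5.67×10⁻⁸·2.410×10¹⁰/0.550.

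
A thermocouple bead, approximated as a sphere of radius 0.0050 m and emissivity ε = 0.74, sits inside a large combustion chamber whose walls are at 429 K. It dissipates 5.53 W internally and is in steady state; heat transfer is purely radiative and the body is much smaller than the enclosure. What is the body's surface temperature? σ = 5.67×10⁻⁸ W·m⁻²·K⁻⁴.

T ≈ 821 K

For a small grey body in a large enclosure, net radiated power = εσA(T⁴ − T_w⁴).
Steady state: P = εσA(T⁴ − T_w⁴) with A = 4πr² = 3.142×10⁻⁴ m².
T⁴ = P/(εσA) + T_w⁴ = 5.53/(0.74·5.67×10⁻⁸·3.142×10⁻⁴) + (429)⁴
    = 4.195×10¹¹ + 3.387×10¹⁰ = 4.534×10¹¹ K⁴.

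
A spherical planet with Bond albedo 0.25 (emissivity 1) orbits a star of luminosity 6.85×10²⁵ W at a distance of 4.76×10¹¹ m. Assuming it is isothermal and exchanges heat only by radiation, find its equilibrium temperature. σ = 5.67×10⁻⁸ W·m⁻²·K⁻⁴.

T ≈ 94.4 K

First find the stellar flux at distance d: S = L/(4πd²) = 6.85×10²⁵/(4π·(4.76×10¹¹)²) = 24.06 W/m².
For an isothermal sphere, absorbed (1−a)S·πr² = emitted σ·4πr²·T⁴, so T⁴ = (1−a)S/(4σ).
T⁴ = 0.750·24.06/(4·5.67×10⁻⁸) = 7.956×10⁷ K⁴.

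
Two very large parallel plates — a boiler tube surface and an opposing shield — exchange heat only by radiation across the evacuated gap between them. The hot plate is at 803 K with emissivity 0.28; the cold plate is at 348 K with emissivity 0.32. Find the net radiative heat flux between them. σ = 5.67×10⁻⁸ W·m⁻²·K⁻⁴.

q ≈ 3990 W/m²

For two infinite grey parallel plates, q = σ(T₁⁴ − T₂⁴)/(1/ε₁ + 1/ε₂ − 1).
T₁⁴ − T₂⁴ = 4.158×10¹¹ − 1.467×10¹⁰ = 4.011×10¹¹ K⁴.
1/ε₁ + 1/ε₂ − 1 = 3.571 + 3.125 − 1 = 5.696.
q = 5.67×10⁻⁸ × 4.011×10¹¹ / 5.696.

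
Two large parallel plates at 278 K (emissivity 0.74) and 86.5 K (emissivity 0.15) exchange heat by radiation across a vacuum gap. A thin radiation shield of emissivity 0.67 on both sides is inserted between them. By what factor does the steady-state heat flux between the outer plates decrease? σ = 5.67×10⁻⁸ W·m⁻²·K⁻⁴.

factor ≈ 1.28

Without shield: q₀ = σΔ(T⁴)/(1/ε₁+1/ε₂−1) with denominator 7.018.
With shield the two gaps are in series; the resistances add: (1/ε₁+1/ε_s−1)+(1/ε_s+1/ε₂−1) = 1.844+7.159 = 9.003.
Heat-flux ratio q₀/q = 9.003/7.018.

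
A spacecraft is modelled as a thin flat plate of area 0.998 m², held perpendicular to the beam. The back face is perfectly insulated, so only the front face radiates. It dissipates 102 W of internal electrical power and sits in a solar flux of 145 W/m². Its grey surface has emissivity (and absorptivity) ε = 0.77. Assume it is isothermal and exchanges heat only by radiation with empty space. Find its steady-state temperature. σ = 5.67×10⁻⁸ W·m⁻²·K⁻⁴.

At steady state, absorbed solar power + internal power = radiated power.
Absorbed: α·S·A_cross = 0.77·145·0.9980 = 111.4 W (cross-section A).
Total input = 111.4 + 102 = 213.4 W.
Radiated: εσ·A_surf·T⁴ with A_surf = A = 0.9980 m².
T⁴ = 213.4/(0.77·5.67×10⁻⁸·0.9980) = 4.898×10⁹ K⁴.

T ≈ 265 K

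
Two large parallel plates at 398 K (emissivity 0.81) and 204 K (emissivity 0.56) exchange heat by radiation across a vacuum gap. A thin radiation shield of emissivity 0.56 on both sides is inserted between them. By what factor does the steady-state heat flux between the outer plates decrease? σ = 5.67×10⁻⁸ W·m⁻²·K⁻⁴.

factor ≈ 2.27

Without shield: q₀ = σΔ(T⁴)/(1/ε₁+1/ε₂−1) with denominator 2.020.
With shield the two gaps are in series; the resistances add: (1/ε₁+1/ε_s−1)+(1/ε_s+1/ε₂−1) = 2.020+2.571 = 4.592.
Heat-flux ratio q₀/q = 4.592/2.020.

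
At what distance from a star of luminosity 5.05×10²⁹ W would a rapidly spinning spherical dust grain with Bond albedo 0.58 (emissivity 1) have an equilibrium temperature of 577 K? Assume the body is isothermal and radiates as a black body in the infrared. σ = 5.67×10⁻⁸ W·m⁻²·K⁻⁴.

d ≈ 8.19×10¹¹ m

For an isothermal black-emitting sphere, (1−a)S·πr² = σ·4πr²·T⁴ ⇒ S = 4σT⁴/(1−a).
S = 4·5.67×10⁻⁸·(577)⁴/0.420 = 59850 W/m².
Flux falls as S = L/(4πd²), so d = √(L/(4πS)) = √(5.05×10²⁹/(4π·59850)).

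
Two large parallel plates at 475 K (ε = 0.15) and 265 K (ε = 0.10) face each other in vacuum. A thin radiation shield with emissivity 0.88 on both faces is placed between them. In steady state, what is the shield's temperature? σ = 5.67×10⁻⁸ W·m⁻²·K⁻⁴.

T_s ≈ 424 K

In steady state the net flux on the hot side equals that on the cold side.
σ(T₁⁴−T_s⁴)/D₁ = σ(T_s⁴−T₂⁴)/D₂, with D₁ = 1/ε₁+1/ε_s−1 = 6.803, D₂ = 1/ε_s+1/ε₂−1 = 10.14.
Solve for T_s⁴: T_s⁴ = (D₂·T₁⁴ + D₁·T₂⁴)/(D₁+D₂) = 3.244×10¹⁰ K⁴.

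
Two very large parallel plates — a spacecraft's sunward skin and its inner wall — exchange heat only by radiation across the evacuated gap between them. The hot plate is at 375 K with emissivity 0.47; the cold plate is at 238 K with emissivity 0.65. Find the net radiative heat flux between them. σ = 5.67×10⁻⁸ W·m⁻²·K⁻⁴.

For two infinite grey parallel plates, q = σ(T₁⁴ − T₂⁴)/(1/ε₁ + 1/ε₂ − 1).
T₁⁴ − T₂⁴ = 1.978×10¹⁰ − 3.209×10⁹ = 1.657×10¹⁰ K⁴.
1/ε₁ + 1/ε₂ − 1 = 2.128 + 1.538 − 1 = 2.666.
q = 5.67×10⁻⁸ × 1.657×10¹⁰ / 2.666.

q ≈ 352 W/m²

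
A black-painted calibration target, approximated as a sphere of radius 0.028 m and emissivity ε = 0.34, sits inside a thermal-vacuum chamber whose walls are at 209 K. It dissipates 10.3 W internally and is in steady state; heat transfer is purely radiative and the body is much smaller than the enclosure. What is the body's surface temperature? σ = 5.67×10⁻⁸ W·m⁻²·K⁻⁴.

T ≈ 487 K

For a small grey body in a large enclosure, net radiated power = εσA(T⁴ − T_w⁴).
Steady state: P = εσA(T⁴ − T_w⁴) with A = 4πr² = 0.009852 m².
T⁴ = P/(εσA) + T_w⁴ = 10.3/(0.34·5.67×10⁻⁸·0.009852) + (209)⁴
    = 5.423×10¹⁰ + 1.908×10⁹ = 5.614×10¹⁰ K⁴.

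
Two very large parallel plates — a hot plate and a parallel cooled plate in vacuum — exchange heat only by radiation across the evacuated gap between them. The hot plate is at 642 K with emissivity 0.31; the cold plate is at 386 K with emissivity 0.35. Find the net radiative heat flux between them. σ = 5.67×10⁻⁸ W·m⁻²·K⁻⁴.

For two infinite grey parallel plates, q = σ(T₁⁴ − T₂⁴)/(1/ε₁ + 1/ε₂ − 1).
T₁⁴ − T₂⁴ = 1.699×10¹¹ − 2.220×10¹⁰ = 1.477×10¹¹ K⁴.
1/ε₁ + 1/ε₂ − 1 = 3.226 + 2.857 − 1 = 5.083.
q = 5.67×10⁻⁸ × 1.477×10¹¹ / 5.083.

q ≈ 1650 W/m²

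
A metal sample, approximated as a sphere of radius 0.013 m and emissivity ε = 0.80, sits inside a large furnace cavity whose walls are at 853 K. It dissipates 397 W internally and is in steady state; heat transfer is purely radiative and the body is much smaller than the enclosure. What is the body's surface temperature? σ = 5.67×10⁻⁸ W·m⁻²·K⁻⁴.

T ≈ 1470 K

For a small grey body in a large enclosure, net radiated power = εσA(T⁴ − T_w⁴).
Steady state: P = εσA(T⁴ − T_w⁴) with A = 4πr² = 0.002124 m².
T⁴ = P/(εσA) + T_w⁴ = 397/(0.80·5.67×10⁻⁸·0.002124) + (853)⁴
    = 4.121×10¹² + 5.294×10¹¹ = 4.651×10¹² K⁴.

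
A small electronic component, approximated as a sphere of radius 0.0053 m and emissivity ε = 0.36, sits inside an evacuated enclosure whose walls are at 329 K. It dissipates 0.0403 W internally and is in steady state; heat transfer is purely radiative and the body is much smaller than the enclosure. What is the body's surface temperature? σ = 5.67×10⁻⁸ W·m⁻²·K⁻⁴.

For a small grey body in a large enclosure, net radiated power = εσA(T⁴ − T_w⁴).
Steady state: P = εσA(T⁴ − T_w⁴) with A = 4πr² = 3.530×10⁻⁴ m².
T⁴ = P/(εσA) + T_w⁴ = 0.0403/(0.36·5.67×10⁻⁸·3.530×10⁻⁴) + (329)⁴
    = 5.593×10⁹ + 1.172×10¹⁰ = 1.731×10¹⁰ K⁴.

T ≈ 363 K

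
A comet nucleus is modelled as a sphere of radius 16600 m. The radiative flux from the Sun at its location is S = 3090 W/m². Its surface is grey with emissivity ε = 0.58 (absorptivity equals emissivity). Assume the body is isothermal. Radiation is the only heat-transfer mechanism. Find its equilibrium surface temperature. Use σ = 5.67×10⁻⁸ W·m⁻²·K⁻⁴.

T ≈ 342 K

At equilibrium, absorbed power = emitted power.
Absorbing cross-section = πr² = 8.657×10⁸ m²; emitting surface = 4πr² = 3.463×10⁹ m² (ratio 4).
εS·A_cross = εσ·A_surf·T⁴  ⇒  T⁴ = S/(4σ)   (ε cancels).
T⁴ = 3090/(4·5.67×10⁻⁸) = 1.362×10¹⁰ K⁴.
T = (1.362×10¹⁰)^(1/4).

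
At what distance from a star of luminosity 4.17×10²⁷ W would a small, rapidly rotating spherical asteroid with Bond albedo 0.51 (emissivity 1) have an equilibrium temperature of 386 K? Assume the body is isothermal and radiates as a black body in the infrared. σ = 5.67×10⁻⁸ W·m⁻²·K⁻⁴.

d ≈ 1.80×10¹¹ m

For an isothermal black-emitting sphere, (1−a)S·πr² = σ·4πr²·T⁴ ⇒ S = 4σT⁴/(1−a).
S = 4·5.67×10⁻⁸·(386)⁴/0.490 = 10280 W/m².
Flux falls as S = L/(4πd²), so d = √(L/(4πS)) = √(4.17×10²⁷/(4π·10280)).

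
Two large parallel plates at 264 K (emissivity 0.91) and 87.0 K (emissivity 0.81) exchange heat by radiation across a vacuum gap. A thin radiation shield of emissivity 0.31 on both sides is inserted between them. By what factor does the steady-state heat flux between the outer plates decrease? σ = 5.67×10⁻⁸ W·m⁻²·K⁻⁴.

factor ≈ 5.09

Without shield: q₀ = σΔ(T⁴)/(1/ε₁+1/ε₂−1) with denominator 1.333.
With shield the two gaps are in series; the resistances add: (1/ε₁+1/ε_s−1)+(1/ε_s+1/ε₂−1) = 3.325+3.460 = 6.785.
Heat-flux ratio q₀/q = 6.785/1.333.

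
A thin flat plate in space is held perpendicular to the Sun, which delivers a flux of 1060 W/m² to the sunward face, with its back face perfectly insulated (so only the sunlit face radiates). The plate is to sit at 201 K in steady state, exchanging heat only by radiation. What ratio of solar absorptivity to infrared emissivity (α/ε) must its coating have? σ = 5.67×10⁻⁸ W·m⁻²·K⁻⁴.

α/ε ≈ 0.0873

Balance: αS·A = εσ·1A·T⁴ ⇒ α/ε = σT⁴/S.
α/ε = 5.67×10⁻⁸·(201)⁴/1060 = 5.67×10⁻⁸·1.632×10⁹/1060.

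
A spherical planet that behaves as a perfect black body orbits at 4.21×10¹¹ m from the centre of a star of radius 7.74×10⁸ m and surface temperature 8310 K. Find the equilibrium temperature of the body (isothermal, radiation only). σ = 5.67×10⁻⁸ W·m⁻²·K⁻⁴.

T ≈ 252 K

The star's surface emits σT_*⁴; at distance d the flux is S = σT_*⁴(R_*/d)².
S = 5.67×10⁻⁸·(8310)⁴·(7.74×10⁸/4.21×10¹¹)² = 913.9 W/m².
For an isothermal sphere T⁴ = (1−a)S/(4σ) = 4.030×10⁹ K⁴.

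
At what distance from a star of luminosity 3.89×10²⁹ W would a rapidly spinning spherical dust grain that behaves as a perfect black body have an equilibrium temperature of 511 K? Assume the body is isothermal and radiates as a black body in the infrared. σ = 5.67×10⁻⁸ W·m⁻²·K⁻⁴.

d ≈ 1.41×10¹² m

For an isothermal black-emitting sphere, (1−a)S·πr² = σ·4πr²·T⁴ ⇒ S = 4σT⁴/(1−a).
S = 4·5.67×10⁻⁸·(511)⁴/1.00 = 15460 W/m².
Flux falls as S = L/(4πd²), so d = √(L/(4πS)) = √(3.89×10²⁹/(4π·15460)).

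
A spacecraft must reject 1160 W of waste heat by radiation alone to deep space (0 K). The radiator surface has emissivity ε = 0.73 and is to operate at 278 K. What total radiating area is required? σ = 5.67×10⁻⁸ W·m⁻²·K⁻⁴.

P = εσA T⁴ ⇒ A = P/(εσT⁴).
T⁴ = 5.973×10⁹ K⁴.
A = 1160/(0.73 × 5.67×10⁻⁸ × 5.973×10⁹).

A ≈ 4.69 m²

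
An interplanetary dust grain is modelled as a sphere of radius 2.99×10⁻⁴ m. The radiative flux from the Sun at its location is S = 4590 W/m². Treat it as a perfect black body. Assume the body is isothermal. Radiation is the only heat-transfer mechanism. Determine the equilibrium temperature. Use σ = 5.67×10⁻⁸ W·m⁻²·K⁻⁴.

At equilibrium, absorbed power = emitted power.
Absorbing cross-section = πr² = 2.809×10⁻⁷ m²; emitting surface = 4πr² = 1.123×10⁻⁶ m² (ratio 4).
S·A_cross = εσ·A_surf·T⁴  ⇒  T⁴ = S/(4σ).
T⁴ = 1.00·4590/(4·5.67×10⁻⁸) = 2.024×10¹⁰ K⁴.
T = (2.024×10¹⁰)^(1/4).

T ≈ 377 K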